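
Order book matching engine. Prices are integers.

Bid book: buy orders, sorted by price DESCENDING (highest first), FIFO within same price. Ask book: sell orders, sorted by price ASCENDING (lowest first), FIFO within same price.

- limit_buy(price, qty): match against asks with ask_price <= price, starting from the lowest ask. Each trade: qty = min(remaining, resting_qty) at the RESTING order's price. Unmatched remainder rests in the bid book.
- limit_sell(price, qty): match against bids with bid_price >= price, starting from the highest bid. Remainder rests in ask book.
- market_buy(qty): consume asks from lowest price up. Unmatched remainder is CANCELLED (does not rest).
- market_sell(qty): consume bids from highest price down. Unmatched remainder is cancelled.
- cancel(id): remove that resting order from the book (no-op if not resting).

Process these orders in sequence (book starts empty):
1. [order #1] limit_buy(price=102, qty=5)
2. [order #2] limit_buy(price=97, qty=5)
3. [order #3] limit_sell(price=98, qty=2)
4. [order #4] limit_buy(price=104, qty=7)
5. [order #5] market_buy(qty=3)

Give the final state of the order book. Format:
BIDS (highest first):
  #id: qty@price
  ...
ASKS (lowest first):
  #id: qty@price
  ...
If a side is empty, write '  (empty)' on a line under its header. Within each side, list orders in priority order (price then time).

After op 1 [order #1] limit_buy(price=102, qty=5): fills=none; bids=[#1:5@102] asks=[-]
After op 2 [order #2] limit_buy(price=97, qty=5): fills=none; bids=[#1:5@102 #2:5@97] asks=[-]
After op 3 [order #3] limit_sell(price=98, qty=2): fills=#1x#3:2@102; bids=[#1:3@102 #2:5@97] asks=[-]
After op 4 [order #4] limit_buy(price=104, qty=7): fills=none; bids=[#4:7@104 #1:3@102 #2:5@97] asks=[-]
After op 5 [order #5] market_buy(qty=3): fills=none; bids=[#4:7@104 #1:3@102 #2:5@97] asks=[-]

Answer: BIDS (highest first):
  #4: 7@104
  #1: 3@102
  #2: 5@97
ASKS (lowest first):
  (empty)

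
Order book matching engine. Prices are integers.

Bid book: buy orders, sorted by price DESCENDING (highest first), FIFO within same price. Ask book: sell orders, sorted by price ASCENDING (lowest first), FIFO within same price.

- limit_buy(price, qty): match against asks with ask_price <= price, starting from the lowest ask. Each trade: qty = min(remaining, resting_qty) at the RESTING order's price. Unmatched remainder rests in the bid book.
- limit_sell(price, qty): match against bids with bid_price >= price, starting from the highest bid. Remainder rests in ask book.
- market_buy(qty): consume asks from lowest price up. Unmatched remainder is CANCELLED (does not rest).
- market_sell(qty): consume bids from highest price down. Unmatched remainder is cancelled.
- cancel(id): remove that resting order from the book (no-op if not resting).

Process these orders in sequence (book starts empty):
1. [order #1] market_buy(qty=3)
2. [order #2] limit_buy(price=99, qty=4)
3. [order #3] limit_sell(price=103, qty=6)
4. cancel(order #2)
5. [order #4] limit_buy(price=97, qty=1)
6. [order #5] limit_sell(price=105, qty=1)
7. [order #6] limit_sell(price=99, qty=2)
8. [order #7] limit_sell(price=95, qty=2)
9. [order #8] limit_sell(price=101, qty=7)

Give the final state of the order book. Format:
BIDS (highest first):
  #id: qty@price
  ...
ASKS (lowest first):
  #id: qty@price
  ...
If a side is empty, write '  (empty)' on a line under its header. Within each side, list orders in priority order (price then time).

Answer: BIDS (highest first):
  (empty)
ASKS (lowest first):
  #7: 1@95
  #6: 2@99
  #8: 7@101
  #3: 6@103
  #5: 1@105

Derivation:
After op 1 [order #1] market_buy(qty=3): fills=none; bids=[-] asks=[-]
After op 2 [order #2] limit_buy(price=99, qty=4): fills=none; bids=[#2:4@99] asks=[-]
After op 3 [order #3] limit_sell(price=103, qty=6): fills=none; bids=[#2:4@99] asks=[#3:6@103]
After op 4 cancel(order #2): fills=none; bids=[-] asks=[#3:6@103]
After op 5 [order #4] limit_buy(price=97, qty=1): fills=none; bids=[#4:1@97] asks=[#3:6@103]
After op 6 [order #5] limit_sell(price=105, qty=1): fills=none; bids=[#4:1@97] asks=[#3:6@103 #5:1@105]
After op 7 [order #6] limit_sell(price=99, qty=2): fills=none; bids=[#4:1@97] asks=[#6:2@99 #3:6@103 #5:1@105]
After op 8 [order #7] limit_sell(price=95, qty=2): fills=#4x#7:1@97; bids=[-] asks=[#7:1@95 #6:2@99 #3:6@103 #5:1@105]
After op 9 [order #8] limit_sell(price=101, qty=7): fills=none; bids=[-] asks=[#7:1@95 #6:2@99 #8:7@101 #3:6@103 #5:1@105]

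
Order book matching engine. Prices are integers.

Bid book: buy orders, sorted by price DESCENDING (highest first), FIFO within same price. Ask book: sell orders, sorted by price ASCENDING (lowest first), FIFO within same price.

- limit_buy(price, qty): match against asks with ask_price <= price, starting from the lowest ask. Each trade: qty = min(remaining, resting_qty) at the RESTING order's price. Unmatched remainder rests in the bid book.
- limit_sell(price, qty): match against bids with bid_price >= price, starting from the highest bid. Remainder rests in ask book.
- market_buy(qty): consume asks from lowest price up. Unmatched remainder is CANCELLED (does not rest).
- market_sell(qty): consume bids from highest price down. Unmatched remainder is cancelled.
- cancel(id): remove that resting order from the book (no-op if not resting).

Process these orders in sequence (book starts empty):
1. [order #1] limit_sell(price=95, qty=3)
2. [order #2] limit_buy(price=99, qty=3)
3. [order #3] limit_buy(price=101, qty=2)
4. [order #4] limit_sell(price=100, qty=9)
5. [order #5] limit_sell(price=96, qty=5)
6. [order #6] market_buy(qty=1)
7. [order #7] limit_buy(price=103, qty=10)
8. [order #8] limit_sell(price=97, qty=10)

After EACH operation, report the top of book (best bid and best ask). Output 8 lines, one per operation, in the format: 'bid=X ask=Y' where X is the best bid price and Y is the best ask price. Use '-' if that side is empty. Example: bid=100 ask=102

After op 1 [order #1] limit_sell(price=95, qty=3): fills=none; bids=[-] asks=[#1:3@95]
After op 2 [order #2] limit_buy(price=99, qty=3): fills=#2x#1:3@95; bids=[-] asks=[-]
After op 3 [order #3] limit_buy(price=101, qty=2): fills=none; bids=[#3:2@101] asks=[-]
After op 4 [order #4] limit_sell(price=100, qty=9): fills=#3x#4:2@101; bids=[-] asks=[#4:7@100]
After op 5 [order #5] limit_sell(price=96, qty=5): fills=none; bids=[-] asks=[#5:5@96 #4:7@100]
After op 6 [order #6] market_buy(qty=1): fills=#6x#5:1@96; bids=[-] asks=[#5:4@96 #4:7@100]
After op 7 [order #7] limit_buy(price=103, qty=10): fills=#7x#5:4@96 #7x#4:6@100; bids=[-] asks=[#4:1@100]
After op 8 [order #8] limit_sell(price=97, qty=10): fills=none; bids=[-] asks=[#8:10@97 #4:1@100]

Answer: bid=- ask=95
bid=- ask=-
bid=101 ask=-
bid=- ask=100
bid=- ask=96
bid=- ask=96
bid=- ask=100
bid=- ask=97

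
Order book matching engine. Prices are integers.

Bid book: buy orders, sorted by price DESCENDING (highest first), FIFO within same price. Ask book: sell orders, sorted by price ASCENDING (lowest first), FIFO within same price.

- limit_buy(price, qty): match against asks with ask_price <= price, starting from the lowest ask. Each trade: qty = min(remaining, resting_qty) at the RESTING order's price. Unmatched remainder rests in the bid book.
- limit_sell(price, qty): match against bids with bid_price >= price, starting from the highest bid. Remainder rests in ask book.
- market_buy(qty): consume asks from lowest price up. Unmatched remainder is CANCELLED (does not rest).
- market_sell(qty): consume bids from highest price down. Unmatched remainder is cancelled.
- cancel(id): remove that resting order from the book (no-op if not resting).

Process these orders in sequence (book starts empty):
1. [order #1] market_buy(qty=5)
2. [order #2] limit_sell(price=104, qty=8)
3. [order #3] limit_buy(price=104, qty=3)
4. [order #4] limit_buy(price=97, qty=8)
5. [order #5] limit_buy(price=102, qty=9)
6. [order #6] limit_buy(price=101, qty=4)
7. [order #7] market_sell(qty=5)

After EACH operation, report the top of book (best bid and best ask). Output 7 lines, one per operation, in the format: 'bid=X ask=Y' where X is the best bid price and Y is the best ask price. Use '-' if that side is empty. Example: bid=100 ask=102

After op 1 [order #1] market_buy(qty=5): fills=none; bids=[-] asks=[-]
After op 2 [order #2] limit_sell(price=104, qty=8): fills=none; bids=[-] asks=[#2:8@104]
After op 3 [order #3] limit_buy(price=104, qty=3): fills=#3x#2:3@104; bids=[-] asks=[#2:5@104]
After op 4 [order #4] limit_buy(price=97, qty=8): fills=none; bids=[#4:8@97] asks=[#2:5@104]
After op 5 [order #5] limit_buy(price=102, qty=9): fills=none; bids=[#5:9@102 #4:8@97] asks=[#2:5@104]
After op 6 [order #6] limit_buy(price=101, qty=4): fills=none; bids=[#5:9@102 #6:4@101 #4:8@97] asks=[#2:5@104]
After op 7 [order #7] market_sell(qty=5): fills=#5x#7:5@102; bids=[#5:4@102 #6:4@101 #4:8@97] asks=[#2:5@104]

Answer: bid=- ask=-
bid=- ask=104
bid=- ask=104
bid=97 ask=104
bid=102 ask=104
bid=102 ask=104
bid=102 ask=104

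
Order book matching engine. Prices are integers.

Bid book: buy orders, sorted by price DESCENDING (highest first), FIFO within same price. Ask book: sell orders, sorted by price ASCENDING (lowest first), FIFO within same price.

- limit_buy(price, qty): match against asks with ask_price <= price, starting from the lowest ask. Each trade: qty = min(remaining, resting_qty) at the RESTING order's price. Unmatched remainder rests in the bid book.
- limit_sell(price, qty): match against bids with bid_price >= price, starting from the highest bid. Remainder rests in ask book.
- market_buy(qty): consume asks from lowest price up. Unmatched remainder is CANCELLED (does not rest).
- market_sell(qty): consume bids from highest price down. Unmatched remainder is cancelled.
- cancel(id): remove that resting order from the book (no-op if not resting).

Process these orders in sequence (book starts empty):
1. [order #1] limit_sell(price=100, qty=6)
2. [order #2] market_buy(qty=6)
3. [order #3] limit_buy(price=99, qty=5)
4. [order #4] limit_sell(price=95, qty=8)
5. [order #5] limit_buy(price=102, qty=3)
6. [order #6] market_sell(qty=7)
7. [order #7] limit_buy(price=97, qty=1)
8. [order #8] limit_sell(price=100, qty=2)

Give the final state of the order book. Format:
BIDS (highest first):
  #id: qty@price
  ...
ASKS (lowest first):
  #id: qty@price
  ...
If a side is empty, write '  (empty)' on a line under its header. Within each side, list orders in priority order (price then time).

After op 1 [order #1] limit_sell(price=100, qty=6): fills=none; bids=[-] asks=[#1:6@100]
After op 2 [order #2] market_buy(qty=6): fills=#2x#1:6@100; bids=[-] asks=[-]
After op 3 [order #3] limit_buy(price=99, qty=5): fills=none; bids=[#3:5@99] asks=[-]
After op 4 [order #4] limit_sell(price=95, qty=8): fills=#3x#4:5@99; bids=[-] asks=[#4:3@95]
After op 5 [order #5] limit_buy(price=102, qty=3): fills=#5x#4:3@95; bids=[-] asks=[-]
After op 6 [order #6] market_sell(qty=7): fills=none; bids=[-] asks=[-]
After op 7 [order #7] limit_buy(price=97, qty=1): fills=none; bids=[#7:1@97] asks=[-]
After op 8 [order #8] limit_sell(price=100, qty=2): fills=none; bids=[#7:1@97] asks=[#8:2@100]

Answer: BIDS (highest first):
  #7: 1@97
ASKS (lowest first):
  #8: 2@100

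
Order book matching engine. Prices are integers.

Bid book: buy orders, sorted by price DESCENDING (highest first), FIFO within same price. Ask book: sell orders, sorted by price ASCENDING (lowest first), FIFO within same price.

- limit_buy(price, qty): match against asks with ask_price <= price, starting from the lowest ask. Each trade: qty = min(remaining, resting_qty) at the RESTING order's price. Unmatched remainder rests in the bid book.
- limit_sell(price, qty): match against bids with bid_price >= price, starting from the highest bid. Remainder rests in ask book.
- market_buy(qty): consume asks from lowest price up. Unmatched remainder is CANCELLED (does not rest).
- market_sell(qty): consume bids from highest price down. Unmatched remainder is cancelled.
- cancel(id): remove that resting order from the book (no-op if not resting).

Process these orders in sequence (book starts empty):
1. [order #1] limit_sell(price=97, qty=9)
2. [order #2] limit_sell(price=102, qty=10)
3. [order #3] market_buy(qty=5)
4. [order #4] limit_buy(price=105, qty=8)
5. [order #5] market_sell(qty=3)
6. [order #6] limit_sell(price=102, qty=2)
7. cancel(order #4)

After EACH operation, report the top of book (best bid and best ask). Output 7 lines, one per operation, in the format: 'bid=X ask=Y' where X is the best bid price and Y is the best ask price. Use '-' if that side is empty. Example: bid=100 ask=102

Answer: bid=- ask=97
bid=- ask=97
bid=- ask=97
bid=- ask=102
bid=- ask=102
bid=- ask=102
bid=- ask=102

Derivation:
After op 1 [order #1] limit_sell(price=97, qty=9): fills=none; bids=[-] asks=[#1:9@97]
After op 2 [order #2] limit_sell(price=102, qty=10): fills=none; bids=[-] asks=[#1:9@97 #2:10@102]
After op 3 [order #3] market_buy(qty=5): fills=#3x#1:5@97; bids=[-] asks=[#1:4@97 #2:10@102]
After op 4 [order #4] limit_buy(price=105, qty=8): fills=#4x#1:4@97 #4x#2:4@102; bids=[-] asks=[#2:6@102]
After op 5 [order #5] market_sell(qty=3): fills=none; bids=[-] asks=[#2:6@102]
After op 6 [order #6] limit_sell(price=102, qty=2): fills=none; bids=[-] asks=[#2:6@102 #6:2@102]
After op 7 cancel(order #4): fills=none; bids=[-] asks=[#2:6@102 #6:2@102]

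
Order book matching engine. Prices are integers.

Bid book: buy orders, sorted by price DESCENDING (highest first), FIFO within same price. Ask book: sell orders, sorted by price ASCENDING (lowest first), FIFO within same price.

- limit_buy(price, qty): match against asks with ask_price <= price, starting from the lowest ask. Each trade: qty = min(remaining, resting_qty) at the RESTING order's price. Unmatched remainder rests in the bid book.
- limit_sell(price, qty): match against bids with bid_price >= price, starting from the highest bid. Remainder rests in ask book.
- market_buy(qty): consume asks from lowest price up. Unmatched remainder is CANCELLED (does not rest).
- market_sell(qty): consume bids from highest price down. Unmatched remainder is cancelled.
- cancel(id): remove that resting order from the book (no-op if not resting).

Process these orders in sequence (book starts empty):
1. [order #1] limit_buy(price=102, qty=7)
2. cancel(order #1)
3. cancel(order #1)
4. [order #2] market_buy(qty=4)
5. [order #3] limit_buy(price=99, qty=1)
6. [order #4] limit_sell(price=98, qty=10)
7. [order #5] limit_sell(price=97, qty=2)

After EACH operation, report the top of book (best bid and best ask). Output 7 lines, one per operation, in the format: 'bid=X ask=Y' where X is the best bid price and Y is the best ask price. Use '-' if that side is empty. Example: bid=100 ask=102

Answer: bid=102 ask=-
bid=- ask=-
bid=- ask=-
bid=- ask=-
bid=99 ask=-
bid=- ask=98
bid=- ask=97

Derivation:
After op 1 [order #1] limit_buy(price=102, qty=7): fills=none; bids=[#1:7@102] asks=[-]
After op 2 cancel(order #1): fills=none; bids=[-] asks=[-]
After op 3 cancel(order #1): fills=none; bids=[-] asks=[-]
After op 4 [order #2] market_buy(qty=4): fills=none; bids=[-] asks=[-]
After op 5 [order #3] limit_buy(price=99, qty=1): fills=none; bids=[#3:1@99] asks=[-]
After op 6 [order #4] limit_sell(price=98, qty=10): fills=#3x#4:1@99; bids=[-] asks=[#4:9@98]
After op 7 [order #5] limit_sell(price=97, qty=2): fills=none; bids=[-] asks=[#5:2@97 #4:9@98]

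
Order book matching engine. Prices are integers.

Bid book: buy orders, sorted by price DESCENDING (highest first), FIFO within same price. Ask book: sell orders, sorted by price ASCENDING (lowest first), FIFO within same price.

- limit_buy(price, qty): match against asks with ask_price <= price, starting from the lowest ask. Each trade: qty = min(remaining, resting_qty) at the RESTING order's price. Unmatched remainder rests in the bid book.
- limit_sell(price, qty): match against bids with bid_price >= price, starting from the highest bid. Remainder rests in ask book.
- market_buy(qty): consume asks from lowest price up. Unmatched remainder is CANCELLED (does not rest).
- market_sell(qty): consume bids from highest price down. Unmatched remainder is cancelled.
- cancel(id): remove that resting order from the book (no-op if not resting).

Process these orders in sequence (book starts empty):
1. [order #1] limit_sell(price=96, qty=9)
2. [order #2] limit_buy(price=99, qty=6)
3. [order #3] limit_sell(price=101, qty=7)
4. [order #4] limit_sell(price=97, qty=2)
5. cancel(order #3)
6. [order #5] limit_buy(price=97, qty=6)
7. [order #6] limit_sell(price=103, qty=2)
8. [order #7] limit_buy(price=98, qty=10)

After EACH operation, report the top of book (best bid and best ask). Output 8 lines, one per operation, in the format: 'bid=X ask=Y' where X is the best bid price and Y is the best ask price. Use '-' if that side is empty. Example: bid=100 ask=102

After op 1 [order #1] limit_sell(price=96, qty=9): fills=none; bids=[-] asks=[#1:9@96]
After op 2 [order #2] limit_buy(price=99, qty=6): fills=#2x#1:6@96; bids=[-] asks=[#1:3@96]
After op 3 [order #3] limit_sell(price=101, qty=7): fills=none; bids=[-] asks=[#1:3@96 #3:7@101]
After op 4 [order #4] limit_sell(price=97, qty=2): fills=none; bids=[-] asks=[#1:3@96 #4:2@97 #3:7@101]
After op 5 cancel(order #3): fills=none; bids=[-] asks=[#1:3@96 #4:2@97]
After op 6 [order #5] limit_buy(price=97, qty=6): fills=#5x#1:3@96 #5x#4:2@97; bids=[#5:1@97] asks=[-]
After op 7 [order #6] limit_sell(price=103, qty=2): fills=none; bids=[#5:1@97] asks=[#6:2@103]
After op 8 [order #7] limit_buy(price=98, qty=10): fills=none; bids=[#7:10@98 #5:1@97] asks=[#6:2@103]

Answer: bid=- ask=96
bid=- ask=96
bid=- ask=96
bid=- ask=96
bid=- ask=96
bid=97 ask=-
bid=97 ask=103
bid=98 ask=103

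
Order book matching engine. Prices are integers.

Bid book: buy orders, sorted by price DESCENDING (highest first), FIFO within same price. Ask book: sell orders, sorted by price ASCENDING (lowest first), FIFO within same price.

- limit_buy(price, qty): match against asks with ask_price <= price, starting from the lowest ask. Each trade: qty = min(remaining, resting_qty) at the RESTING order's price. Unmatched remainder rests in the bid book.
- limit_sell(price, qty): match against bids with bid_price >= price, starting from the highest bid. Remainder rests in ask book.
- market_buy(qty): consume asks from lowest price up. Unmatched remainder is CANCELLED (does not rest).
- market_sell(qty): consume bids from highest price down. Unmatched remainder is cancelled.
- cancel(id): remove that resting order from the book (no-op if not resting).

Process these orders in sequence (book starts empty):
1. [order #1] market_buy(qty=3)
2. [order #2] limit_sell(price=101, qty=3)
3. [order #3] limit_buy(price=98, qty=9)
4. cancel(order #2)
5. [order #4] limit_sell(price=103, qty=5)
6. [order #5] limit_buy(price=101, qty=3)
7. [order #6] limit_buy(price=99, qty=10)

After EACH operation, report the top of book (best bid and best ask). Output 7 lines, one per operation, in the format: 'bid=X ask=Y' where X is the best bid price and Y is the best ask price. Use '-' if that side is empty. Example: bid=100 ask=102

After op 1 [order #1] market_buy(qty=3): fills=none; bids=[-] asks=[-]
After op 2 [order #2] limit_sell(price=101, qty=3): fills=none; bids=[-] asks=[#2:3@101]
After op 3 [order #3] limit_buy(price=98, qty=9): fills=none; bids=[#3:9@98] asks=[#2:3@101]
After op 4 cancel(order #2): fills=none; bids=[#3:9@98] asks=[-]
After op 5 [order #4] limit_sell(price=103, qty=5): fills=none; bids=[#3:9@98] asks=[#4:5@103]
After op 6 [order #5] limit_buy(price=101, qty=3): fills=none; bids=[#5:3@101 #3:9@98] asks=[#4:5@103]
After op 7 [order #6] limit_buy(price=99, qty=10): fills=none; bids=[#5:3@101 #6:10@99 #3:9@98] asks=[#4:5@103]

Answer: bid=- ask=-
bid=- ask=101
bid=98 ask=101
bid=98 ask=-
bid=98 ask=103
bid=101 ask=103
bid=101 ask=103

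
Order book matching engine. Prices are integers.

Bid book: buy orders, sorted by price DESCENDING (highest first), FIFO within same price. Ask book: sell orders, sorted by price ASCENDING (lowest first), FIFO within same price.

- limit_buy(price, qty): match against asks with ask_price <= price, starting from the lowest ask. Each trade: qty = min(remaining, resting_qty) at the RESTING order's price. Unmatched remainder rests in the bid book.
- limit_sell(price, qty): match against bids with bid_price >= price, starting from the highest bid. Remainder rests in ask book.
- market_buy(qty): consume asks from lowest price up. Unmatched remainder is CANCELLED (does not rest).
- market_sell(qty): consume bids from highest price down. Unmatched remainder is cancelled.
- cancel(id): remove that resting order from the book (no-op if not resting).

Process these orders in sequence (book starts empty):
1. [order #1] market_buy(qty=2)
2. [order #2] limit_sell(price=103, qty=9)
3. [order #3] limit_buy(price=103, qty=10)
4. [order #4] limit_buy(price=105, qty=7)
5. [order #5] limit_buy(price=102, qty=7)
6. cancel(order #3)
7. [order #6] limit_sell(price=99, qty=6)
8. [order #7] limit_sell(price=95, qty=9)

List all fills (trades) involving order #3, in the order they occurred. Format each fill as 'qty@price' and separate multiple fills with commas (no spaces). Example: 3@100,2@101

Answer: 9@103

Derivation:
After op 1 [order #1] market_buy(qty=2): fills=none; bids=[-] asks=[-]
After op 2 [order #2] limit_sell(price=103, qty=9): fills=none; bids=[-] asks=[#2:9@103]
After op 3 [order #3] limit_buy(price=103, qty=10): fills=#3x#2:9@103; bids=[#3:1@103] asks=[-]
After op 4 [order #4] limit_buy(price=105, qty=7): fills=none; bids=[#4:7@105 #3:1@103] asks=[-]
After op 5 [order #5] limit_buy(price=102, qty=7): fills=none; bids=[#4:7@105 #3:1@103 #5:7@102] asks=[-]
After op 6 cancel(order #3): fills=none; bids=[#4:7@105 #5:7@102] asks=[-]
After op 7 [order #6] limit_sell(price=99, qty=6): fills=#4x#6:6@105; bids=[#4:1@105 #5:7@102] asks=[-]
After op 8 [order #7] limit_sell(price=95, qty=9): fills=#4x#7:1@105 #5x#7:7@102; bids=[-] asks=[#7:1@95]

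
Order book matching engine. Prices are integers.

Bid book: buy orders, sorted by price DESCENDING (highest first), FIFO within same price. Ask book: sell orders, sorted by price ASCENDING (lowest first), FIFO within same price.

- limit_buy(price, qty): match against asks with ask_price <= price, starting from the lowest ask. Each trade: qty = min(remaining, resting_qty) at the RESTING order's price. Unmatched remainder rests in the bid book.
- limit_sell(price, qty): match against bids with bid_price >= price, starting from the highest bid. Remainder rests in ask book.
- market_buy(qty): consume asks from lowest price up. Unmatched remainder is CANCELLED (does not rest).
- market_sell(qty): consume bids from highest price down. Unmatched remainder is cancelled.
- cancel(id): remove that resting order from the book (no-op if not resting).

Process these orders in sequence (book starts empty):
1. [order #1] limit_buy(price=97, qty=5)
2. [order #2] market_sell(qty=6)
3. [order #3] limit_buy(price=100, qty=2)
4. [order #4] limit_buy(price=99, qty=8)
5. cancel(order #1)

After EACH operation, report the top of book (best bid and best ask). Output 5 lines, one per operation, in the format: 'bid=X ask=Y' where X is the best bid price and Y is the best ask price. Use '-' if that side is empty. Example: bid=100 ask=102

Answer: bid=97 ask=-
bid=- ask=-
bid=100 ask=-
bid=100 ask=-
bid=100 ask=-

Derivation:
After op 1 [order #1] limit_buy(price=97, qty=5): fills=none; bids=[#1:5@97] asks=[-]
After op 2 [order #2] market_sell(qty=6): fills=#1x#2:5@97; bids=[-] asks=[-]
After op 3 [order #3] limit_buy(price=100, qty=2): fills=none; bids=[#3:2@100] asks=[-]
After op 4 [order #4] limit_buy(price=99, qty=8): fills=none; bids=[#3:2@100 #4:8@99] asks=[-]
After op 5 cancel(order #1): fills=none; bids=[#3:2@100 #4:8@99] asks=[-]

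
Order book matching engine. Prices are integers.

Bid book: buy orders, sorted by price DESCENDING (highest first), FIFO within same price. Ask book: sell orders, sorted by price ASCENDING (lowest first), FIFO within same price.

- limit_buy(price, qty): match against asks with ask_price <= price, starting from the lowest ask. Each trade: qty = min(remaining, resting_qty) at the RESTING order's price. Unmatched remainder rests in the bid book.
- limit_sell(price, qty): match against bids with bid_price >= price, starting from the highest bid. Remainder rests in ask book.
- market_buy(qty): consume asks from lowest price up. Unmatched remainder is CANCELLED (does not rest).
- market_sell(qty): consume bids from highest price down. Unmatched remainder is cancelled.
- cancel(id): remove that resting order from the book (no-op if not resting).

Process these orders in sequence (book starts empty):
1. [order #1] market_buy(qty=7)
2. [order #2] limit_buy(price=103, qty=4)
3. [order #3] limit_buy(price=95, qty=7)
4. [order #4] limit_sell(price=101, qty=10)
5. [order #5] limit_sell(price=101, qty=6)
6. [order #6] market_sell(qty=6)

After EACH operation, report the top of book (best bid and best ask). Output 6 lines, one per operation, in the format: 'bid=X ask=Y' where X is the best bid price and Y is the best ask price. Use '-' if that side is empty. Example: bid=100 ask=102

Answer: bid=- ask=-
bid=103 ask=-
bid=103 ask=-
bid=95 ask=101
bid=95 ask=101
bid=95 ask=101

Derivation:
After op 1 [order #1] market_buy(qty=7): fills=none; bids=[-] asks=[-]
After op 2 [order #2] limit_buy(price=103, qty=4): fills=none; bids=[#2:4@103] asks=[-]
After op 3 [order #3] limit_buy(price=95, qty=7): fills=none; bids=[#2:4@103 #3:7@95] asks=[-]
After op 4 [order #4] limit_sell(price=101, qty=10): fills=#2x#4:4@103; bids=[#3:7@95] asks=[#4:6@101]
After op 5 [order #5] limit_sell(price=101, qty=6): fills=none; bids=[#3:7@95] asks=[#4:6@101 #5:6@101]
After op 6 [order #6] market_sell(qty=6): fills=#3x#6:6@95; bids=[#3:1@95] asks=[#4:6@101 #5:6@101]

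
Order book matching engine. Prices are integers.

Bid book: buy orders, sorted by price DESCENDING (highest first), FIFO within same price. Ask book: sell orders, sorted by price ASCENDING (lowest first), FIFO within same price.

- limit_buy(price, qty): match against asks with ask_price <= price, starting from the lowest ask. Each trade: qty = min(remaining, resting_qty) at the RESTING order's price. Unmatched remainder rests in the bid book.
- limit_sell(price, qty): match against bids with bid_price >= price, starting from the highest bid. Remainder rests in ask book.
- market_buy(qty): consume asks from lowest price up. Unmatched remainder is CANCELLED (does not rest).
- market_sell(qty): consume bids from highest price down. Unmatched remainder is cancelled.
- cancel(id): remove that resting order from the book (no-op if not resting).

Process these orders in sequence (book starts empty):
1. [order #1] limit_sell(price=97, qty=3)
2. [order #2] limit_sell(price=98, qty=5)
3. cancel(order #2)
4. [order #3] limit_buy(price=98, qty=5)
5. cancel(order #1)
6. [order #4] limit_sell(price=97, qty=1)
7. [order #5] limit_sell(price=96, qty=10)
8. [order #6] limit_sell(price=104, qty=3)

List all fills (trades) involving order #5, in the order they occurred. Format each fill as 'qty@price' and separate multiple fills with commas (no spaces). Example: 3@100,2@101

After op 1 [order #1] limit_sell(price=97, qty=3): fills=none; bids=[-] asks=[#1:3@97]
After op 2 [order #2] limit_sell(price=98, qty=5): fills=none; bids=[-] asks=[#1:3@97 #2:5@98]
After op 3 cancel(order #2): fills=none; bids=[-] asks=[#1:3@97]
After op 4 [order #3] limit_buy(price=98, qty=5): fills=#3x#1:3@97; bids=[#3:2@98] asks=[-]
After op 5 cancel(order #1): fills=none; bids=[#3:2@98] asks=[-]
After op 6 [order #4] limit_sell(price=97, qty=1): fills=#3x#4:1@98; bids=[#3:1@98] asks=[-]
After op 7 [order #5] limit_sell(price=96, qty=10): fills=#3x#5:1@98; bids=[-] asks=[#5:9@96]
After op 8 [order #6] limit_sell(price=104, qty=3): fills=none; bids=[-] asks=[#5:9@96 #6:3@104]

Answer: 1@98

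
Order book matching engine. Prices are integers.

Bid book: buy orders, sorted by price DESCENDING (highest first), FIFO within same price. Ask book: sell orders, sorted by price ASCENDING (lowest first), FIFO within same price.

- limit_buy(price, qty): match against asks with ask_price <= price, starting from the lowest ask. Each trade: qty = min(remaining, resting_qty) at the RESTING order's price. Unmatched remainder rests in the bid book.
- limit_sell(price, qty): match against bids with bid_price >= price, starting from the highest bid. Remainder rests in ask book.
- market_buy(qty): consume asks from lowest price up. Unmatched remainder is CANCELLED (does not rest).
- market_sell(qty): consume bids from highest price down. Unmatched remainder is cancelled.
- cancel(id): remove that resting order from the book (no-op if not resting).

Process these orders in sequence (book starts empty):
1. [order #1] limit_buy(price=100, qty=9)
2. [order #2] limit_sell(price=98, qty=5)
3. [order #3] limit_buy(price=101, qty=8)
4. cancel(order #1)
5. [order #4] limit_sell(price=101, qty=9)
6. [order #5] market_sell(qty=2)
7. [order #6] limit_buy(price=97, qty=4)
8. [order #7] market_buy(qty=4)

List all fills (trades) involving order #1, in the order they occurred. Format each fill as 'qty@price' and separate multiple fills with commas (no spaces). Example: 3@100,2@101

Answer: 5@100

Derivation:
After op 1 [order #1] limit_buy(price=100, qty=9): fills=none; bids=[#1:9@100] asks=[-]
After op 2 [order #2] limit_sell(price=98, qty=5): fills=#1x#2:5@100; bids=[#1:4@100] asks=[-]
After op 3 [order #3] limit_buy(price=101, qty=8): fills=none; bids=[#3:8@101 #1:4@100] asks=[-]
After op 4 cancel(order #1): fills=none; bids=[#3:8@101] asks=[-]
After op 5 [order #4] limit_sell(price=101, qty=9): fills=#3x#4:8@101; bids=[-] asks=[#4:1@101]
After op 6 [order #5] market_sell(qty=2): fills=none; bids=[-] asks=[#4:1@101]
After op 7 [order #6] limit_buy(price=97, qty=4): fills=none; bids=[#6:4@97] asks=[#4:1@101]
After op 8 [order #7] market_buy(qty=4): fills=#7x#4:1@101; bids=[#6:4@97] asks=[-]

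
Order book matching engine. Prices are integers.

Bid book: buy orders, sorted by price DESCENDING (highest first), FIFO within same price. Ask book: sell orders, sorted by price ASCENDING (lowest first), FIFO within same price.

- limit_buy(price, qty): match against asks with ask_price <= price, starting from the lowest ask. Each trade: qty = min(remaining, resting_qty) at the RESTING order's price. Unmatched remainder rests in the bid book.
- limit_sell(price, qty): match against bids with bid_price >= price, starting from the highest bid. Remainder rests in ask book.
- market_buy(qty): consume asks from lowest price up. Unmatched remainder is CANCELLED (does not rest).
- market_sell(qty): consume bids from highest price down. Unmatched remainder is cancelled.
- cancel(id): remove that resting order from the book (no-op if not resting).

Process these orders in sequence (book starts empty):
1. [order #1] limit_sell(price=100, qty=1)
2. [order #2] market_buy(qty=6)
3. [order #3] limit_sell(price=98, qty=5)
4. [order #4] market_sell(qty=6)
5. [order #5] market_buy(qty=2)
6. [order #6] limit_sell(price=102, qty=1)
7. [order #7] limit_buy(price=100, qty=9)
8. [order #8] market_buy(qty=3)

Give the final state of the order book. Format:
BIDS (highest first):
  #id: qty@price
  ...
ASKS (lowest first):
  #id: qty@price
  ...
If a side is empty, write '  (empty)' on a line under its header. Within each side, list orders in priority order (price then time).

Answer: BIDS (highest first):
  #7: 6@100
ASKS (lowest first):
  (empty)

Derivation:
After op 1 [order #1] limit_sell(price=100, qty=1): fills=none; bids=[-] asks=[#1:1@100]
After op 2 [order #2] market_buy(qty=6): fills=#2x#1:1@100; bids=[-] asks=[-]
After op 3 [order #3] limit_sell(price=98, qty=5): fills=none; bids=[-] asks=[#3:5@98]
After op 4 [order #4] market_sell(qty=6): fills=none; bids=[-] asks=[#3:5@98]
After op 5 [order #5] market_buy(qty=2): fills=#5x#3:2@98; bids=[-] asks=[#3:3@98]
After op 6 [order #6] limit_sell(price=102, qty=1): fills=none; bids=[-] asks=[#3:3@98 #6:1@102]
After op 7 [order #7] limit_buy(price=100, qty=9): fills=#7x#3:3@98; bids=[#7:6@100] asks=[#6:1@102]
After op 8 [order #8] market_buy(qty=3): fills=#8x#6:1@102; bids=[#7:6@100] asks=[-]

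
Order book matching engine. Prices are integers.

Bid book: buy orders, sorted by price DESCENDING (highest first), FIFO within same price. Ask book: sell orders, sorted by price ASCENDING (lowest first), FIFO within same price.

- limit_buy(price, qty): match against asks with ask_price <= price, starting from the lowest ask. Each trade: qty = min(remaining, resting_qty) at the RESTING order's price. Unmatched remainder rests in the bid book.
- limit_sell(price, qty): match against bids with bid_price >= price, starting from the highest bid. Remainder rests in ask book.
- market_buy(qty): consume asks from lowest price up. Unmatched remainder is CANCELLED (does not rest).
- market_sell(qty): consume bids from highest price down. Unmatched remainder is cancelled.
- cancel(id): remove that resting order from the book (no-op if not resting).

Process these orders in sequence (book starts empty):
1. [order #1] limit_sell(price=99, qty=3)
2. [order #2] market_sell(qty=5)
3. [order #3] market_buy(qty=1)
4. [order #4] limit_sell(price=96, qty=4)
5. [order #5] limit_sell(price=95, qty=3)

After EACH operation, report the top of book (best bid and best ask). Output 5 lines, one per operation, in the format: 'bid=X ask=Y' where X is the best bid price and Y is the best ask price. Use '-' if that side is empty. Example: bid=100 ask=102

Answer: bid=- ask=99
bid=- ask=99
bid=- ask=99
bid=- ask=96
bid=- ask=95

Derivation:
After op 1 [order #1] limit_sell(price=99, qty=3): fills=none; bids=[-] asks=[#1:3@99]
After op 2 [order #2] market_sell(qty=5): fills=none; bids=[-] asks=[#1:3@99]
After op 3 [order #3] market_buy(qty=1): fills=#3x#1:1@99; bids=[-] asks=[#1:2@99]
After op 4 [order #4] limit_sell(price=96, qty=4): fills=none; bids=[-] asks=[#4:4@96 #1:2@99]
After op 5 [order #5] limit_sell(price=95, qty=3): fills=none; bids=[-] asks=[#5:3@95 #4:4@96 #1:2@99]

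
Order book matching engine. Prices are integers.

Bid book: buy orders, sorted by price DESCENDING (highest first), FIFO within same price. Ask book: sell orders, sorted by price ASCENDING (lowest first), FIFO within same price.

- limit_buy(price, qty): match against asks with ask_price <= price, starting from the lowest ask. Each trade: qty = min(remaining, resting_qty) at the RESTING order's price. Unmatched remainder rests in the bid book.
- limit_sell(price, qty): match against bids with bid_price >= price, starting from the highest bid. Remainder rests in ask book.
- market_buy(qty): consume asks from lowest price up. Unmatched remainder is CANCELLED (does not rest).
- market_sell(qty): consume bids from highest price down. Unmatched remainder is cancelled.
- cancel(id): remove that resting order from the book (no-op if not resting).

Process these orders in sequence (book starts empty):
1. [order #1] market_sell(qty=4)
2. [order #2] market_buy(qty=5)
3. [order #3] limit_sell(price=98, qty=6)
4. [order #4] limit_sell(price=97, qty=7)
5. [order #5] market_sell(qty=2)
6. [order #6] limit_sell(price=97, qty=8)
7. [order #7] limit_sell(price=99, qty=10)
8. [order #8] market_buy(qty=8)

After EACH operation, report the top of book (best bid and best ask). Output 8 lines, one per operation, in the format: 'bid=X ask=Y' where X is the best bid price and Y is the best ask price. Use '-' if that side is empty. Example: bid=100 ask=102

After op 1 [order #1] market_sell(qty=4): fills=none; bids=[-] asks=[-]
After op 2 [order #2] market_buy(qty=5): fills=none; bids=[-] asks=[-]
After op 3 [order #3] limit_sell(price=98, qty=6): fills=none; bids=[-] asks=[#3:6@98]
After op 4 [order #4] limit_sell(price=97, qty=7): fills=none; bids=[-] asks=[#4:7@97 #3:6@98]
After op 5 [order #5] market_sell(qty=2): fills=none; bids=[-] asks=[#4:7@97 #3:6@98]
After op 6 [order #6] limit_sell(price=97, qty=8): fills=none; bids=[-] asks=[#4:7@97 #6:8@97 #3:6@98]
After op 7 [order #7] limit_sell(price=99, qty=10): fills=none; bids=[-] asks=[#4:7@97 #6:8@97 #3:6@98 #7:10@99]
After op 8 [order #8] market_buy(qty=8): fills=#8x#4:7@97 #8x#6:1@97; bids=[-] asks=[#6:7@97 #3:6@98 #7:10@99]

Answer: bid=- ask=-
bid=- ask=-
bid=- ask=98
bid=- ask=97
bid=- ask=97
bid=- ask=97
bid=- ask=97
bid=- ask=97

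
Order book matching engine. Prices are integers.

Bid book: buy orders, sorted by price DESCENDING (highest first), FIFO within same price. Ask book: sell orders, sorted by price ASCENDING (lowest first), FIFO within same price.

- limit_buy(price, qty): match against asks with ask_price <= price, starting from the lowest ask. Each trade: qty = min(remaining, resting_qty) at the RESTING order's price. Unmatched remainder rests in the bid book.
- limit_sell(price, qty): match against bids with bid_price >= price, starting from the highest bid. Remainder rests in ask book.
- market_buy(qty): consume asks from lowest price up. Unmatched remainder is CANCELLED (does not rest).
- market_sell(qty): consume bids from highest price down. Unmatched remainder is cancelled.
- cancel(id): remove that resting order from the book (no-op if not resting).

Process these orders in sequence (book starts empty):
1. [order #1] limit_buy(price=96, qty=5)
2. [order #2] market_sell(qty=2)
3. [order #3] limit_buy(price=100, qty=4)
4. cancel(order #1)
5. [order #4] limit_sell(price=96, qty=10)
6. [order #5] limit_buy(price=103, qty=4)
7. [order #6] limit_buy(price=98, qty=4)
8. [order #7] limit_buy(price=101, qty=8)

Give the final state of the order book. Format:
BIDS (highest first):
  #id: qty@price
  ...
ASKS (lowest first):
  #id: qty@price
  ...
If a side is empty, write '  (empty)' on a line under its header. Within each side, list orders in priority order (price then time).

After op 1 [order #1] limit_buy(price=96, qty=5): fills=none; bids=[#1:5@96] asks=[-]
After op 2 [order #2] market_sell(qty=2): fills=#1x#2:2@96; bids=[#1:3@96] asks=[-]
After op 3 [order #3] limit_buy(price=100, qty=4): fills=none; bids=[#3:4@100 #1:3@96] asks=[-]
After op 4 cancel(order #1): fills=none; bids=[#3:4@100] asks=[-]
After op 5 [order #4] limit_sell(price=96, qty=10): fills=#3x#4:4@100; bids=[-] asks=[#4:6@96]
After op 6 [order #5] limit_buy(price=103, qty=4): fills=#5x#4:4@96; bids=[-] asks=[#4:2@96]
After op 7 [order #6] limit_buy(price=98, qty=4): fills=#6x#4:2@96; bids=[#6:2@98] asks=[-]
After op 8 [order #7] limit_buy(price=101, qty=8): fills=none; bids=[#7:8@101 #6:2@98] asks=[-]

Answer: BIDS (highest first):
  #7: 8@101
  #6: 2@98
ASKS (lowest first):
  (empty)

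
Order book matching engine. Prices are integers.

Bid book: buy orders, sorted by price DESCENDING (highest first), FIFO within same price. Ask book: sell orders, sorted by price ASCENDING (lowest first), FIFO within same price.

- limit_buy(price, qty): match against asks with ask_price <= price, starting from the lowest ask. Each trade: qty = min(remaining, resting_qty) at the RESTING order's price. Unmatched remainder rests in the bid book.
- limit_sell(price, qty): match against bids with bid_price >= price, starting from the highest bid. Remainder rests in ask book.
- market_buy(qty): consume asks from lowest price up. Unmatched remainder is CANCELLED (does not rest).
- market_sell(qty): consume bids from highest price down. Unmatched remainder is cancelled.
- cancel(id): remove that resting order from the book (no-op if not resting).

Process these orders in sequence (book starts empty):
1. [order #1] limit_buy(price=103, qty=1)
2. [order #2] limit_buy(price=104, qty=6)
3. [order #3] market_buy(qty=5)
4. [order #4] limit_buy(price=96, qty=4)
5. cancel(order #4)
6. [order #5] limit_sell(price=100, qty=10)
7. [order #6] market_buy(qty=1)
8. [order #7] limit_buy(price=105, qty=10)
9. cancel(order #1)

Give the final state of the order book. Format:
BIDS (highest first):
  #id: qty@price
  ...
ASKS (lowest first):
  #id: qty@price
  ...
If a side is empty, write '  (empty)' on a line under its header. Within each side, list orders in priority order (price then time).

After op 1 [order #1] limit_buy(price=103, qty=1): fills=none; bids=[#1:1@103] asks=[-]
After op 2 [order #2] limit_buy(price=104, qty=6): fills=none; bids=[#2:6@104 #1:1@103] asks=[-]
After op 3 [order #3] market_buy(qty=5): fills=none; bids=[#2:6@104 #1:1@103] asks=[-]
After op 4 [order #4] limit_buy(price=96, qty=4): fills=none; bids=[#2:6@104 #1:1@103 #4:4@96] asks=[-]
After op 5 cancel(order #4): fills=none; bids=[#2:6@104 #1:1@103] asks=[-]
After op 6 [order #5] limit_sell(price=100, qty=10): fills=#2x#5:6@104 #1x#5:1@103; bids=[-] asks=[#5:3@100]
After op 7 [order #6] market_buy(qty=1): fills=#6x#5:1@100; bids=[-] asks=[#5:2@100]
After op 8 [order #7] limit_buy(price=105, qty=10): fills=#7x#5:2@100; bids=[#7:8@105] asks=[-]
After op 9 cancel(order #1): fills=none; bids=[#7:8@105] asks=[-]

Answer: BIDS (highest first):
  #7: 8@105
ASKS (lowest first):
  (empty)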